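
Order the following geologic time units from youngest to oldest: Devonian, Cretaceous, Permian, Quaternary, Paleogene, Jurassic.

Era membership (oldest first within each) — Paleozoic: Devonian, Permian; Mesozoic: Jurassic, Cretaceous; Cenozoic: Paleogene, Quaternary. Paleozoic precedes Mesozoic, which precedes Cenozoic. Concatenating the groups in that era order and then reversing gives youngest to oldest.

Quaternary, then Paleogene, then Cretaceous, then Jurassic, then Permian, then Devonian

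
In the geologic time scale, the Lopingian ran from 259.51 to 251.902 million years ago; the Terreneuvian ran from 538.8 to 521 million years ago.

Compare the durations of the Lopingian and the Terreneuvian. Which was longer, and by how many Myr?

Lopingian: 259.51 − 251.902 = 7.608 Myr.
Terreneuvian: 538.8 − 521 = 17.8 Myr.
Difference: 17.8 − 7.608 = 10.192 Myr, so the Terreneuvian was longer.

Terreneuvian, by 10.192 million years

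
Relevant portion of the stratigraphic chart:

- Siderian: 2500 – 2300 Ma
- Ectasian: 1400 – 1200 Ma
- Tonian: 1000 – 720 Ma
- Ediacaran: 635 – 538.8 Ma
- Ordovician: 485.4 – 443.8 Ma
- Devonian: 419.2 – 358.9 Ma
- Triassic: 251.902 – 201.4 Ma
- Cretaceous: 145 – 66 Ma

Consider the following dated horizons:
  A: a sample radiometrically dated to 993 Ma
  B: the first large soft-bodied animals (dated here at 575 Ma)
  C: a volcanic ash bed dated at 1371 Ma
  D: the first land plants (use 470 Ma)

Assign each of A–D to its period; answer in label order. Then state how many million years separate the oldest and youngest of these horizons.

A — Tonian; B — Ediacaran; C — Ectasian; D — Ordovician; span 901 million years

A: 993 Ma lies in 1000–720 Ma, so Tonian.
B: 575 Ma lies in 635–538.8 Ma, so Ediacaran.
C: 1371 Ma lies in 1400–1200 Ma, so Ectasian.
D: 470 Ma lies in 485.4–443.8 Ma, so Ordovician.
Oldest = 1371 Ma, youngest = 470 Ma → span 901 Myr.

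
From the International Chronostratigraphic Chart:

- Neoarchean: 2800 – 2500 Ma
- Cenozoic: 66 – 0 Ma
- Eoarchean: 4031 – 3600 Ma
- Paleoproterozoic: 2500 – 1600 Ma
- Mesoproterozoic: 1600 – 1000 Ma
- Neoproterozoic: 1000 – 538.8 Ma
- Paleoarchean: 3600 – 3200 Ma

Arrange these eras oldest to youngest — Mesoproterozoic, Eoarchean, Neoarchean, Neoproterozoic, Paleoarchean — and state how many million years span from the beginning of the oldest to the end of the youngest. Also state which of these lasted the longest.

Eoarchean, Paleoarchean, Neoarchean, Mesoproterozoic, Neoproterozoic; total span 3492.2 Myr; longest is Mesoproterozoic

From the excerpt: Mesoproterozoic 1600–1000; Eoarchean 4031–3600; Neoarchean 2800–2500; Neoproterozoic 1000–538.8; Paleoarchean 3600–3200 (Ma).
Larger Ma is earlier, so the oldest is Eoarchean and the youngest is Neoproterozoic; oldest to youngest: Eoarchean, Paleoarchean, Neoarchean, Mesoproterozoic, Neoproterozoic.
Oldest start 4031 minus youngest end 538.8 gives 3492.2 Myr overall.
Individual lengths (start − end): Paleoarchean 400; Eoarchean 431; Neoproterozoic 461.2; Mesoproterozoic 600; Neoarchean 300. The largest is Mesoproterozoic at 600 Myr.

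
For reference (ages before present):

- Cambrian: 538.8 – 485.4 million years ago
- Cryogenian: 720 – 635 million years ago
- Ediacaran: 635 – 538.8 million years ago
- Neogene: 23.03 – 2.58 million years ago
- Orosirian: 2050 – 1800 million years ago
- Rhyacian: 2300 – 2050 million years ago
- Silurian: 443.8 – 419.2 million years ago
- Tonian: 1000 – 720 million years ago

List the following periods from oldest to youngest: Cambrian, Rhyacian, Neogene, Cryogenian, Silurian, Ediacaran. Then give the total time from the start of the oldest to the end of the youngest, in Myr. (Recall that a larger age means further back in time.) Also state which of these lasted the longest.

Rhyacian, Cryogenian, Ediacaran, Cambrian, Silurian, Neogene; total span 2297.42 Myr; longest is Rhyacian

From the excerpt: Cambrian 538.8–485.4; Rhyacian 2300–2050; Neogene 23.03–2.58; Cryogenian 720–635; Silurian 443.8–419.2; Ediacaran 635–538.8 (Ma).
Larger Ma is earlier, so the oldest is Rhyacian and the youngest is Neogene; oldest to youngest: Rhyacian, Cryogenian, Ediacaran, Cambrian, Silurian, Neogene.
Oldest start 2300 minus youngest end 2.58 gives 2297.42 Myr overall.
Individual lengths (start − end): Rhyacian 250; Cryogenian 85; Silurian 24.6; Ediacaran 96.2; Neogene 20.45; Cambrian 53.4. The largest is Rhyacian at 250 Myr.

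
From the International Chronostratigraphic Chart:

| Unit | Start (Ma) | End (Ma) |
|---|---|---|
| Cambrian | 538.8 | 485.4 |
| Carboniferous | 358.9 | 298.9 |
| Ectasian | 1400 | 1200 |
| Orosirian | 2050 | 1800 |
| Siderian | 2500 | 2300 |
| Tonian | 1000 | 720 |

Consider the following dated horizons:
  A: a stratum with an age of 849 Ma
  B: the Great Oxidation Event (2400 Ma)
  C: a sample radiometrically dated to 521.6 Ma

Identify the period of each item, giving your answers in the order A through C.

A — Tonian; B — Siderian; C — Cambrian

A: 849 Ma lies in 1000–720 Ma, so Tonian.
B: 2400 Ma lies in 2500–2300 Ma, so Siderian.
C: 521.6 Ma lies in 538.8–485.4 Ma, so Cambrian.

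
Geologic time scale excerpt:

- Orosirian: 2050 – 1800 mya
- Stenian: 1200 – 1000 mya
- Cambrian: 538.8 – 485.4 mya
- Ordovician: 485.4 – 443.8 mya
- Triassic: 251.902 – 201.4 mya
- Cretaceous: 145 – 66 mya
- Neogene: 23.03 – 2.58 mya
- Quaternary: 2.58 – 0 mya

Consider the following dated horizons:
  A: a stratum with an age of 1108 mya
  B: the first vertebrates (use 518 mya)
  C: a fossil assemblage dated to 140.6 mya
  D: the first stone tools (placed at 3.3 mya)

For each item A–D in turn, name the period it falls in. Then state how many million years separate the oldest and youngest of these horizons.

A: 1108 Ma lies in 1200–1000 Ma, so Stenian.
B: 518 Ma lies in 538.8–485.4 Ma, so Cambrian.
C: 140.6 Ma lies in 145–66 Ma, so Cretaceous.
D: 3.3 Ma lies in 23.03–2.58 Ma, so Neogene.
Oldest = 1108 Ma, youngest = 3.3 Ma → span 1104.7 Myr.

A — Stenian; B — Cambrian; C — Cretaceous; D — Neogene; span 1104.7 million years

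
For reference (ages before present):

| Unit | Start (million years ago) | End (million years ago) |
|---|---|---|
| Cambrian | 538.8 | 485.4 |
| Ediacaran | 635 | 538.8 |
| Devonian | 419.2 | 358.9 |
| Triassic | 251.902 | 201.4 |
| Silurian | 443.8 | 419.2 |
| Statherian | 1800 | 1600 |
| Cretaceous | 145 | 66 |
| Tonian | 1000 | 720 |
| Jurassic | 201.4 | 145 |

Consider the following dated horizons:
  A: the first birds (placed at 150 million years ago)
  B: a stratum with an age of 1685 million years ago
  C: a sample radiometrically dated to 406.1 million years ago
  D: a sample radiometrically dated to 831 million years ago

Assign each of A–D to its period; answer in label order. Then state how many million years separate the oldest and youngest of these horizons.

A — Jurassic; B — Statherian; C — Devonian; D — Tonian; span 1535 million years

A: 150 Ma lies in 201.4–145 Ma, so Jurassic.
B: 1685 Ma lies in 1800–1600 Ma, so Statherian.
C: 406.1 Ma lies in 419.2–358.9 Ma, so Devonian.
D: 831 Ma lies in 1000–720 Ma, so Tonian.
Oldest = 1685 Ma, youngest = 150 Ma → span 1535 Myr.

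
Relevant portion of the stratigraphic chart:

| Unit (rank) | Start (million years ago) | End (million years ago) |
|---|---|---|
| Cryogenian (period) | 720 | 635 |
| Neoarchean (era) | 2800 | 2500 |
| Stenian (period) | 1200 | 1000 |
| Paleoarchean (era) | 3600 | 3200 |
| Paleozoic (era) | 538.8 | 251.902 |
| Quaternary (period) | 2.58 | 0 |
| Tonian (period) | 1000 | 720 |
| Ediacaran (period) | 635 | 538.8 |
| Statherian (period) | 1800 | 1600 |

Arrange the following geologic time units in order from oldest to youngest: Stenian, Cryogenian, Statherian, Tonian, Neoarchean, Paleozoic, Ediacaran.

Read off each span (Ma): Stenian 1200–1000; Cryogenian 720–635; Statherian 1800–1600; Tonian 1000–720; Neoarchean 2800–2500; Paleozoic 538.8–251.902; Ediacaran 635–538.8.
Larger Ma is older, so oldest→youngest is Neoarchean, Statherian, Stenian, Tonian, Cryogenian, Ediacaran, Paleozoic.

Neoarchean, Statherian, Stenian, Tonian, Cryogenian, Ediacaran, Paleozoic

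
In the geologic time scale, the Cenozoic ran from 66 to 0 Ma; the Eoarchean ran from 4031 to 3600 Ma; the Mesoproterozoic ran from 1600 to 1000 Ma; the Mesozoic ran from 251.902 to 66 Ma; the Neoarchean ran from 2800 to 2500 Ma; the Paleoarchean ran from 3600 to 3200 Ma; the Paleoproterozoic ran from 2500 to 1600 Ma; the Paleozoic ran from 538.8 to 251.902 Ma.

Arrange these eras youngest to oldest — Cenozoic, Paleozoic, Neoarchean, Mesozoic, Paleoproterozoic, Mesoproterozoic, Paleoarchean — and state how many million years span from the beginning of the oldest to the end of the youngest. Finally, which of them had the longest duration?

Cenozoic, Mesozoic, Paleozoic, Mesoproterozoic, Paleoproterozoic, Neoarchean, Paleoarchean; total span 3600 Myr; longest is Paleoproterozoic

From the excerpt: Cenozoic 66–0; Paleozoic 538.8–251.902; Neoarchean 2800–2500; Mesozoic 251.902–66; Paleoproterozoic 2500–1600; Mesoproterozoic 1600–1000; Paleoarchean 3600–3200 (Ma).
Larger Ma is earlier, so the oldest is Paleoarchean and the youngest is Cenozoic; youngest to oldest: Cenozoic, Mesozoic, Paleozoic, Mesoproterozoic, Paleoproterozoic, Neoarchean, Paleoarchean.
Oldest start 3600 minus youngest end 0 gives 3600 Myr overall.
Individual lengths (start − end): Paleozoic 286.898; Mesoproterozoic 600; Mesozoic 185.902; Paleoarchean 400; Paleoproterozoic 900; Cenozoic 66; Neoarchean 300. The largest is Paleoproterozoic at 900 Myr.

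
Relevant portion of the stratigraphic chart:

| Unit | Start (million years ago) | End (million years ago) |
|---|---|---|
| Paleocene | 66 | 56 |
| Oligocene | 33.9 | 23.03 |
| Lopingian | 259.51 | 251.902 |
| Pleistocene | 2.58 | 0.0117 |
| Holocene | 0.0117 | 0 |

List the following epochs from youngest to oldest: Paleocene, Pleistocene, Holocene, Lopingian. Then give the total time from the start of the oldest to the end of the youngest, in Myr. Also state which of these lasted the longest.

Holocene, Pleistocene, Paleocene, Lopingian; total span 259.51 Myr; longest is Paleocene

Start ages (Ma): Lopingian 259.51, Paleocene 66, Pleistocene 2.58, Holocene 0.0117.
Ordered youngest to oldest: Holocene, Pleistocene, Paleocene, Lopingian.
Span = 259.51 − 0 = 259.51 Myr.
Durations: Pleistocene 2.5683, Holocene 0.0117, Lopingian 7.608, Paleocene 10 → longest is Paleocene (10 Myr).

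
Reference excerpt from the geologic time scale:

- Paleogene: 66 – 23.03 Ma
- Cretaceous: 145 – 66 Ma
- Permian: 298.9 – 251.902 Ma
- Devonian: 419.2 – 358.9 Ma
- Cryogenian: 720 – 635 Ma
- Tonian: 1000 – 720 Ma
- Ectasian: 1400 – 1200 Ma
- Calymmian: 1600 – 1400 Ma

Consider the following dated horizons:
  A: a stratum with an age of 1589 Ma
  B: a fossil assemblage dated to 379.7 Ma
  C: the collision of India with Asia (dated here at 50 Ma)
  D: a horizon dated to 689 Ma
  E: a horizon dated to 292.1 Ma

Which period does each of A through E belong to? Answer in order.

A — Calymmian; B — Devonian; C — Paleogene; D — Cryogenian; E — Permian

Match each age against the start–end ranges in the excerpt: A = 1589 Ma → Calymmian (1600–1400); B = 379.7 Ma → Devonian (419.2–358.9); C = 50 Ma → Paleogene (66–23.03); D = 689 Ma → Cryogenian (720–635); E = 292.1 Ma → Permian (298.9–251.902).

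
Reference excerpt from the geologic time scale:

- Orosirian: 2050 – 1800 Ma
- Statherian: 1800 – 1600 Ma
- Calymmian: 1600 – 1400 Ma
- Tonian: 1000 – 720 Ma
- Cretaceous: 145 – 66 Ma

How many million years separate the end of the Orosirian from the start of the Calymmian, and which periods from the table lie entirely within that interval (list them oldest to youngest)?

End of Orosirian = 1800 Ma; start of Calymmian = 1600 Ma.
Gap = 1800 − 1600 = 200 Myr.
Periods wholly inside 1800–1600 Ma: Statherian (1800–1600).

200 million years; Statherian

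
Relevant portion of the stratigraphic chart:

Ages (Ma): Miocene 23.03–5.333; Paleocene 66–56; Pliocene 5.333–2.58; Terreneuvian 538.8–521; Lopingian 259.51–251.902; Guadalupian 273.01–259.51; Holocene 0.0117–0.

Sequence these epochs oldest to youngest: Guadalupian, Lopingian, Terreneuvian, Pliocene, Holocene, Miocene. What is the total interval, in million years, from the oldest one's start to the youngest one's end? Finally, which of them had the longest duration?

Terreneuvian → Guadalupian → Lopingian → Miocene → Pliocene → Holocene; total span 538.8 Myr; longest is Terreneuvian

Start ages (Ma): Terreneuvian 538.8, Guadalupian 273.01, Lopingian 259.51, Miocene 23.03, Pliocene 5.333, Holocene 0.0117.
Ordered oldest to youngest: Terreneuvian, Guadalupian, Lopingian, Miocene, Pliocene, Holocene.
Span = 538.8 − 0 = 538.8 Myr.
Durations: Miocene 17.697, Terreneuvian 17.8, Holocene 0.0117, Guadalupian 13.5, Pliocene 2.753, Lopingian 7.608 → longest is Terreneuvian (17.8 Myr).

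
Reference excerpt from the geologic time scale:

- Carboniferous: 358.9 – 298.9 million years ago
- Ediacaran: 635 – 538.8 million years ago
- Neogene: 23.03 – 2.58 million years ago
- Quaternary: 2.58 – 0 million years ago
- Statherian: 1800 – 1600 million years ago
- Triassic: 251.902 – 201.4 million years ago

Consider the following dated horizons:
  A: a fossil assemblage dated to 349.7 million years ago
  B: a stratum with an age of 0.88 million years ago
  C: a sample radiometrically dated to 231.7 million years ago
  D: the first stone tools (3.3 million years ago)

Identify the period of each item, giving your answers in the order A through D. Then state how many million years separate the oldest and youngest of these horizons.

A — Carboniferous; B — Quaternary; C — Triassic; D — Neogene; span 348.82 million years

Match each age against the start–end ranges in the excerpt: A = 349.7 Ma → Carboniferous (358.9–298.9); B = 0.88 Ma → Quaternary (2.58–0); C = 231.7 Ma → Triassic (251.902–201.4); D = 3.3 Ma → Neogene (23.03–2.58).
The largest age is 349.7 Ma and the smallest is 0.88 Ma; their difference is 348.82 Myr.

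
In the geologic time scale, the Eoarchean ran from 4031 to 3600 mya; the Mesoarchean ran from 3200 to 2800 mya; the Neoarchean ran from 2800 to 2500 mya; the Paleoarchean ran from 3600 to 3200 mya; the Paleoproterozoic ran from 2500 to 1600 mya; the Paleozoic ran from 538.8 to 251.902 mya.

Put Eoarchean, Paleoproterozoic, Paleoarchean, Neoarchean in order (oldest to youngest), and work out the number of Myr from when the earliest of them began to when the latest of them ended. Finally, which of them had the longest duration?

Start ages (Ma): Eoarchean 4031, Paleoarchean 3600, Neoarchean 2800, Paleoproterozoic 2500.
Ordered oldest to youngest: Eoarchean, Paleoarchean, Neoarchean, Paleoproterozoic.
Span = 4031 − 1600 = 2431 Myr.
Durations: Paleoarchean 400, Eoarchean 431, Neoarchean 300, Paleoproterozoic 900 → longest is Paleoproterozoic (900 Myr).

Eoarchean, Paleoarchean, Neoarchean, Paleoproterozoic; total span 2431 Myr; longest is Paleoproterozoic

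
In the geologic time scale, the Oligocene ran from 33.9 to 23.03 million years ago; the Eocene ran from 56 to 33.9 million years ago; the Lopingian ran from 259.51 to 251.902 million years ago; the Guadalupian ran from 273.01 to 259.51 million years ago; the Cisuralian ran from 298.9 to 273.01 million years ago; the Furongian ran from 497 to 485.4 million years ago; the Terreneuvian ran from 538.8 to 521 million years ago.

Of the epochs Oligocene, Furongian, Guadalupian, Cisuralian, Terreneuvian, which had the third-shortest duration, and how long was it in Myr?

Durations: Oligocene 10.87; Furongian 11.6; Guadalupian 13.5; Cisuralian 25.89; Terreneuvian 17.8 Myr.
Sorted shortest-first: Oligocene (10.87), Furongian (11.6), Guadalupian (13.5), Terreneuvian (17.8), Cisuralian (25.89).
The third shortest is Guadalupian at 13.5 Myr.

Guadalupian, 13.5 million years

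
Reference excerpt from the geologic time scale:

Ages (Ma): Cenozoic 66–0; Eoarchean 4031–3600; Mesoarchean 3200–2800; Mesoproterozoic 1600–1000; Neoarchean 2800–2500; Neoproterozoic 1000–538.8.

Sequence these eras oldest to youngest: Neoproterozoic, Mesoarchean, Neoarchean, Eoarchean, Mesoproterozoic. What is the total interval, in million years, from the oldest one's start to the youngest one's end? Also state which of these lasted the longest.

Eoarchean, Mesoarchean, Neoarchean, Mesoproterozoic, Neoproterozoic; total span 3492.2 Myr; longest is Mesoproterozoic

From the excerpt: Neoproterozoic 1000–538.8; Mesoarchean 3200–2800; Neoarchean 2800–2500; Eoarchean 4031–3600; Mesoproterozoic 1600–1000 (Ma).
Larger Ma is earlier, so the oldest is Eoarchean and the youngest is Neoproterozoic; oldest to youngest: Eoarchean, Mesoarchean, Neoarchean, Mesoproterozoic, Neoproterozoic.
Oldest start 4031 minus youngest end 538.8 gives 3492.2 Myr overall.
Individual lengths (start − end): Eoarchean 431; Neoproterozoic 461.2; Mesoarchean 400; Neoarchean 300; Mesoproterozoic 600. The largest is Mesoproterozoic at 600 Myr.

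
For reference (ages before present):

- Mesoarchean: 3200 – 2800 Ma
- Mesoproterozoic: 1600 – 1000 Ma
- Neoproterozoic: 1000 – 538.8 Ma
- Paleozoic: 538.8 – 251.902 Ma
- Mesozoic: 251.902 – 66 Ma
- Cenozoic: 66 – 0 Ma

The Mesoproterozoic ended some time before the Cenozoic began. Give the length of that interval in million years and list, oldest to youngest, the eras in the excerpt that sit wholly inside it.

End of Mesoproterozoic = 1000 Ma; start of Cenozoic = 66 Ma.
Gap = 1000 − 66 = 934 Myr.
Eras wholly inside 1000–66 Ma: Neoproterozoic (1000–538.8), Paleozoic (538.8–251.902), Mesozoic (251.902–66).

934 million years; Neoproterozoic, Paleozoic, Mesozoic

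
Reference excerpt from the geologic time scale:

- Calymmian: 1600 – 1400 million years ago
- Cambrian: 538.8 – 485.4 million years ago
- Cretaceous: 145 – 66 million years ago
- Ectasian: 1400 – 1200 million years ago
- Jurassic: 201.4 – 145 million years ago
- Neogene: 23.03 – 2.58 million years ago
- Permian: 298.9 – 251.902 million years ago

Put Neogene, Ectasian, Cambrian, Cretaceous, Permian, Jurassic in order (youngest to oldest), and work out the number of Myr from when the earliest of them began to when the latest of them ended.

Neogene, Cretaceous, Jurassic, Permian, Cambrian, Ectasian; total span 1397.42 Myr

Start ages (Ma): Ectasian 1400, Cambrian 538.8, Permian 298.9, Jurassic 201.4, Cretaceous 145, Neogene 23.03.
Ordered youngest to oldest: Neogene, Cretaceous, Jurassic, Permian, Cambrian, Ectasian.
Span = 1400 − 2.58 = 1397.42 Myr.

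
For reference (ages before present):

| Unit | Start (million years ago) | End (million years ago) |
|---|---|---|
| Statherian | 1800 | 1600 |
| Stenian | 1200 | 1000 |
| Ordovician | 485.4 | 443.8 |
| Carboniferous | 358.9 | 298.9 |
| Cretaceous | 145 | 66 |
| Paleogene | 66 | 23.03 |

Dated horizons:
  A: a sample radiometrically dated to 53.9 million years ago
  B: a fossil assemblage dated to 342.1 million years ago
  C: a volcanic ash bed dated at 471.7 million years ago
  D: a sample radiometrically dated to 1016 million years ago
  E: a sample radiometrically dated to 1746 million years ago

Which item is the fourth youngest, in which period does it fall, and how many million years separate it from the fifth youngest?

D, in the Stenian; 730 million years to E

Smaller Ma means younger, so youngest first: A 53.9 < B 342.1 < C 471.7 < D 1016 < E 1746.
Counting 4 along gives D (1016 Ma); the excerpt puts that inside the Stenian, 1200–1000 Ma.
Next in line is E (1746 Ma), and 1746 − 1016 = 730 Myr.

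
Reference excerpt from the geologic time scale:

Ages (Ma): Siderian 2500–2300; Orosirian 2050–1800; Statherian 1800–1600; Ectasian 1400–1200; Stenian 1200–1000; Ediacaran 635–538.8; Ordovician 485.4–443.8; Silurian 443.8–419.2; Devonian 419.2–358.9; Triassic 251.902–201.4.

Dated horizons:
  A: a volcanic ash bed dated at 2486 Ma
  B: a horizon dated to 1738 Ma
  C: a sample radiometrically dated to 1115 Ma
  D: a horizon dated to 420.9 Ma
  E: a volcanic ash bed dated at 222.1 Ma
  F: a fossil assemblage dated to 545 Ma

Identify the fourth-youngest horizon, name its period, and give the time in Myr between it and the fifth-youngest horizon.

Sorted youngest-first by Ma: E (222.1), D (420.9), F (545), C (1115), B (1738), A (2486).
The fourth youngest is C at 1115 Ma, which lies in 1200–1000 Ma: the Stenian.
The fifth youngest is B at 1738 Ma; separation = |1115 − 1738| = 623 Myr.

C, in the Stenian; 623 million years to B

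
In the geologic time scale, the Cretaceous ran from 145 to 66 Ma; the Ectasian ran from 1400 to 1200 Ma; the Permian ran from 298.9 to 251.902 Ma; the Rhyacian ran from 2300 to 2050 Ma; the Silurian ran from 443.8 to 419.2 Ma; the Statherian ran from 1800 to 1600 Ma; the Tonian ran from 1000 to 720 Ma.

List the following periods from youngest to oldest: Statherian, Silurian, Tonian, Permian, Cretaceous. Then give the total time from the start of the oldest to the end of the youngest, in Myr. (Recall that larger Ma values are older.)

Cretaceous → Permian → Silurian → Tonian → Statherian; total span 1734 Myr

From the excerpt: Statherian 1800–1600; Silurian 443.8–419.2; Tonian 1000–720; Permian 298.9–251.902; Cretaceous 145–66 (Ma).
Larger Ma is earlier, so the oldest is Statherian and the youngest is Cretaceous; youngest to oldest: Cretaceous, Permian, Silurian, Tonian, Statherian.
Oldest start 1800 minus youngest end 66 gives 1734 Myr overall.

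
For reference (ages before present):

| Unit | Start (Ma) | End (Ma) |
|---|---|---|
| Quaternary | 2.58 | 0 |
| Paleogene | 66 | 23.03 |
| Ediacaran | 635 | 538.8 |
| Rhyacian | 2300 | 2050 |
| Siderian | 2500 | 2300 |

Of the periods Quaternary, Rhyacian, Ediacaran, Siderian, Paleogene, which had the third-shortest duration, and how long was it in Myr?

Ediacaran, 96.2 million years

Start − end for each: Quaternary 2.58 − 0 = 2.58; Rhyacian 2300 − 2050 = 250; Ediacaran 635 − 538.8 = 96.2; Siderian 2500 − 2300 = 200; Paleogene 66 − 23.03 = 42.97.
Ranking these from shortest: Quaternary < Paleogene < Ediacaran < Siderian < Rhyacian.
Position 3 in that ranking is Ediacaran, which lasted 96.2 Myr.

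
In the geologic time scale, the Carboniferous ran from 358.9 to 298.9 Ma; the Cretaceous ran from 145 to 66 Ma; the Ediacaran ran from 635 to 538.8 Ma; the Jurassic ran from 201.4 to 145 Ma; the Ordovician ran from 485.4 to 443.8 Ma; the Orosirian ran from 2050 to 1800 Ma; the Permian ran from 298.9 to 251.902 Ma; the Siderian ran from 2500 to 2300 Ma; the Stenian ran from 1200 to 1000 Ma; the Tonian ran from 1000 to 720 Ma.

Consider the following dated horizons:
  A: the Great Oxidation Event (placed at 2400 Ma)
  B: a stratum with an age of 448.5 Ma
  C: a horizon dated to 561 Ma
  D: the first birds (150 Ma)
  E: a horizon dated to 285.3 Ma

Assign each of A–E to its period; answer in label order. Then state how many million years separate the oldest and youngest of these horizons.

A — Siderian; B — Ordovician; C — Ediacaran; D — Jurassic; E — Permian; span 2250 million years

Match each age against the start–end ranges in the excerpt: A = 2400 Ma → Siderian (2500–2300); B = 448.5 Ma → Ordovician (485.4–443.8); C = 561 Ma → Ediacaran (635–538.8); D = 150 Ma → Jurassic (201.4–145); E = 285.3 Ma → Permian (298.9–251.902).
The largest age is 2400 Ma and the smallest is 150 Ma; their difference is 2250 Myr.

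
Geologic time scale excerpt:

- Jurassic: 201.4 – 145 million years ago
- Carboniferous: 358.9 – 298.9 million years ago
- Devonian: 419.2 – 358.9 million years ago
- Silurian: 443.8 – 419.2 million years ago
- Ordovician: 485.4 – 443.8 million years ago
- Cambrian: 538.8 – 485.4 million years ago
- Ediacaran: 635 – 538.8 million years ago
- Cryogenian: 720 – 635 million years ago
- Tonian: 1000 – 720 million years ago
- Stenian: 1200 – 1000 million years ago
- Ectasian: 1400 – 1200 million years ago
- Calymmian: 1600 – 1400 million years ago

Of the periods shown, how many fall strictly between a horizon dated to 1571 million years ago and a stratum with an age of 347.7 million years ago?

The older date is 1571 Ma and the younger is 347.7 Ma.
Periods with start < 1571 and end > 347.7 Ma: Ectasian (1400–1200), Stenian (1200–1000), Tonian (1000–720), Cryogenian (720–635), Ediacaran (635–538.8), Cambrian (538.8–485.4), Ordovician (485.4–443.8), Silurian (443.8–419.2), Devonian (419.2–358.9).
That is 9 complete periods.

9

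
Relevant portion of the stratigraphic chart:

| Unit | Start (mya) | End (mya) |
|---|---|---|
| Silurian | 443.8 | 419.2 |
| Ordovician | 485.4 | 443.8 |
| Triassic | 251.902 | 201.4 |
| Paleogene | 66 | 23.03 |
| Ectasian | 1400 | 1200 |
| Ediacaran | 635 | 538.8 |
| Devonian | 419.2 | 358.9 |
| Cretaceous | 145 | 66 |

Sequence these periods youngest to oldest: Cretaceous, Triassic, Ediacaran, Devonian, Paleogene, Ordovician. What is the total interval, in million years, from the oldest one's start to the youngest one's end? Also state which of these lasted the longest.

From the excerpt: Cretaceous 145–66; Triassic 251.902–201.4; Ediacaran 635–538.8; Devonian 419.2–358.9; Paleogene 66–23.03; Ordovician 485.4–443.8 (Ma).
Larger Ma is earlier, so the oldest is Ediacaran and the youngest is Paleogene; youngest to oldest: Paleogene, Cretaceous, Triassic, Devonian, Ordovician, Ediacaran.
Oldest start 635 minus youngest end 23.03 gives 611.97 Myr overall.
Individual lengths (start − end): Devonian 60.3; Ediacaran 96.2; Triassic 50.502; Paleogene 42.97; Ordovician 41.6; Cretaceous 79. The largest is Ediacaran at 96.2 Myr.

Paleogene → Cretaceous → Triassic → Devonian → Ordovician → Ediacaran; total span 611.97 Myr; longest is Ediacaran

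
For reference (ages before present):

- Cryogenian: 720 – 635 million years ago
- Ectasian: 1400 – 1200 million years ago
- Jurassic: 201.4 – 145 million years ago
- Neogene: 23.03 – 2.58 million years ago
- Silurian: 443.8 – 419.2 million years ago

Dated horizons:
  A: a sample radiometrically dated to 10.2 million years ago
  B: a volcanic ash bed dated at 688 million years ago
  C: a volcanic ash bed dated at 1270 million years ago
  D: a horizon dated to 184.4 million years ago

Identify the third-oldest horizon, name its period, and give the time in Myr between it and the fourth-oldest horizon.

Larger Ma means older, so oldest first: C 1270 > B 688 > D 184.4 > A 10.2.
Counting 3 along gives D (184.4 Ma); the excerpt puts that inside the Jurassic, 201.4–145 Ma.
Next in line is A (10.2 Ma), and 184.4 − 10.2 = 174.2 Myr.

D, in the Jurassic; 174.2 million years to A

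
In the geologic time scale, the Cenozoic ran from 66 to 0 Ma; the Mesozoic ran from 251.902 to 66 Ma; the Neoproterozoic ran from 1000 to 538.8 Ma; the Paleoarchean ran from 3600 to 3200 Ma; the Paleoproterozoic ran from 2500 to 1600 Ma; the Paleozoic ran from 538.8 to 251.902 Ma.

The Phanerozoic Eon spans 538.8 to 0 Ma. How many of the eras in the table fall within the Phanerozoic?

3

Eras inside 538.8–0 Ma: Paleozoic, Mesozoic, Cenozoic — 3 in total.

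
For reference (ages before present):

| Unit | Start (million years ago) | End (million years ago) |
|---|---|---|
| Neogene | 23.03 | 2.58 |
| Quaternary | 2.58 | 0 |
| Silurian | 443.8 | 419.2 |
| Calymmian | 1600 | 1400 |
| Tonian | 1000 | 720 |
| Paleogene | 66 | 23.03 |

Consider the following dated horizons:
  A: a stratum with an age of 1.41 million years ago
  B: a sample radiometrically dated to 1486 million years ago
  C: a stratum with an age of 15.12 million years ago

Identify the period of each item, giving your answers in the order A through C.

A — Quaternary; B — Calymmian; C — Neogene

A: 1.41 Ma lies in 2.58–0 Ma, so Quaternary.
B: 1486 Ma lies in 1600–1400 Ma, so Calymmian.
C: 15.12 Ma lies in 23.03–2.58 Ma, so Neogene.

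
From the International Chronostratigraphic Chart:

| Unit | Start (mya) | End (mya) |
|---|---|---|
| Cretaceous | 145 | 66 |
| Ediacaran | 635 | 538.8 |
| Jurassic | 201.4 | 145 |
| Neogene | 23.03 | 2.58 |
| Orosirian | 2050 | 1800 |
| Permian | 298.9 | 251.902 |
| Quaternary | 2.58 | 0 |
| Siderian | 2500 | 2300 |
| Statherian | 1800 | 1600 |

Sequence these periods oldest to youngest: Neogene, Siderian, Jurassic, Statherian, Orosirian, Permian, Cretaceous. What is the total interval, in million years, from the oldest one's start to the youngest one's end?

Siderian, Orosirian, Statherian, Permian, Jurassic, Cretaceous, Neogene; total span 2497.42 Myr

Start ages (Ma): Siderian 2500, Orosirian 2050, Statherian 1800, Permian 298.9, Jurassic 201.4, Cretaceous 145, Neogene 23.03.
Ordered oldest to youngest: Siderian, Orosirian, Statherian, Permian, Jurassic, Cretaceous, Neogene.
Span = 2500 − 2.58 = 2497.42 Myr.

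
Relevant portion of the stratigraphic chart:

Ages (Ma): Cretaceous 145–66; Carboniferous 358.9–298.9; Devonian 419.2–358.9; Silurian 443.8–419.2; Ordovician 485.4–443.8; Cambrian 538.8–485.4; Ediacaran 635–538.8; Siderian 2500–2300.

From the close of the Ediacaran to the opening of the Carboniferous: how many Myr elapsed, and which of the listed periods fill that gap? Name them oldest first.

179.9 million years; Cambrian, Ordovician, Silurian, Devonian

End of Ediacaran = 538.8 Ma; start of Carboniferous = 358.9 Ma.
Gap = 538.8 − 358.9 = 179.9 Myr.
Periods wholly inside 538.8–358.9 Ma: Cambrian (538.8–485.4), Ordovician (485.4–443.8), Silurian (443.8–419.2), Devonian (419.2–358.9).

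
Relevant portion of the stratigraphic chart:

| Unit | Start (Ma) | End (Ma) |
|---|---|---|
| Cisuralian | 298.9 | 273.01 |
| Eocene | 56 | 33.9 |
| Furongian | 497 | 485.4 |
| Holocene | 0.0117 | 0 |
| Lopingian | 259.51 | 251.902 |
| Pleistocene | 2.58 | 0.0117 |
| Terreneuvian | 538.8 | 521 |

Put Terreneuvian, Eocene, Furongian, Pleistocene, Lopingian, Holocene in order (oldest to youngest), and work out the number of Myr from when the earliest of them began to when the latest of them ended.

From the excerpt: Terreneuvian 538.8–521; Eocene 56–33.9; Furongian 497–485.4; Pleistocene 2.58–0.0117; Lopingian 259.51–251.902; Holocene 0.0117–0 (Ma).
Larger Ma is earlier, so the oldest is Terreneuvian and the youngest is Holocene; oldest to youngest: Terreneuvian, Furongian, Lopingian, Eocene, Pleistocene, Holocene.
Oldest start 538.8 minus youngest end 0 gives 538.8 Myr overall.

Terreneuvian, Furongian, Lopingian, Eocene, Pleistocene, Holocene; total span 538.8 Myr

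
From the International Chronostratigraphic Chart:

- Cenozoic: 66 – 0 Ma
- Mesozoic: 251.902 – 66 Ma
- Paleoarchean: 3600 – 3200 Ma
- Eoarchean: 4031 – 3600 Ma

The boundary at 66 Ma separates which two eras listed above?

Mesozoic and Cenozoic

The Mesozoic ends at 66 Ma and the Cenozoic begins at 66 Ma, so they share that boundary.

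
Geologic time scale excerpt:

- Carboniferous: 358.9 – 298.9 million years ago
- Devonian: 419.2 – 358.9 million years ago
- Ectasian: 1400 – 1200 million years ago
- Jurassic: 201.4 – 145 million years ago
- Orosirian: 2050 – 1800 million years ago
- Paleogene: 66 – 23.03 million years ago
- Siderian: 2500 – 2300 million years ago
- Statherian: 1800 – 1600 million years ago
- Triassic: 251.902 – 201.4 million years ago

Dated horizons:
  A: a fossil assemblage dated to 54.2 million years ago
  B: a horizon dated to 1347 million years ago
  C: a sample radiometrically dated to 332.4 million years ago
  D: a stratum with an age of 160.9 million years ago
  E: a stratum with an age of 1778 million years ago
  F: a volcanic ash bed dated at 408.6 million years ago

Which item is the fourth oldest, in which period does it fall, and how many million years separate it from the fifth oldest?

C, in the Carboniferous; 171.5 million years to D

Larger Ma means older, so oldest first: E 1778 > B 1347 > F 408.6 > C 332.4 > D 160.9 > A 54.2.
Counting 4 along gives C (332.4 Ma); the excerpt puts that inside the Carboniferous, 358.9–298.9 Ma.
Next in line is D (160.9 Ma), and 332.4 − 160.9 = 171.5 Myr.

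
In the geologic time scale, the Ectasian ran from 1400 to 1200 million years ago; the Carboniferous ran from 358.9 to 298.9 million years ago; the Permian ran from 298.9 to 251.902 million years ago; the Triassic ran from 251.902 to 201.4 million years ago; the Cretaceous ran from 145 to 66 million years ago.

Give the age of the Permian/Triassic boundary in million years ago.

The Permian ends and the Triassic begins at 251.902 million years ago.

251.902 million years ago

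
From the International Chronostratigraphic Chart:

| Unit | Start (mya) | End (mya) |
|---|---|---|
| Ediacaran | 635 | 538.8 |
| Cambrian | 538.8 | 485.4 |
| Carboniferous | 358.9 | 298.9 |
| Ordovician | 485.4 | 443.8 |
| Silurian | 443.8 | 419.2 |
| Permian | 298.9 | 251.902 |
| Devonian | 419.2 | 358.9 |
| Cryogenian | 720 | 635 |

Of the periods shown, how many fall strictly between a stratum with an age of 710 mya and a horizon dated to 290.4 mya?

710 Ma sits inside the Cryogenian (720–635) and 290.4 Ma inside the Permian (298.9–251.902); neither of those is wholly between the two dates.
The listed periods lying completely between them are Ediacaran, Cambrian, Ordovician, Silurian, Devonian, Carboniferous — 6 in all.

6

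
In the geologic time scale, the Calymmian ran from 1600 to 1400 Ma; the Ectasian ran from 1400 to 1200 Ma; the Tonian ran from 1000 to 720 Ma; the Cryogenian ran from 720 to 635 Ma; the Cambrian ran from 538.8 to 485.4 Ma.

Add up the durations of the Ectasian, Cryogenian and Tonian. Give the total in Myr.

Each duration: Ectasian = 200; Cryogenian = 85; Tonian = 280.
Sum: 200 + 85 + 280 = 565 Myr.

565 million years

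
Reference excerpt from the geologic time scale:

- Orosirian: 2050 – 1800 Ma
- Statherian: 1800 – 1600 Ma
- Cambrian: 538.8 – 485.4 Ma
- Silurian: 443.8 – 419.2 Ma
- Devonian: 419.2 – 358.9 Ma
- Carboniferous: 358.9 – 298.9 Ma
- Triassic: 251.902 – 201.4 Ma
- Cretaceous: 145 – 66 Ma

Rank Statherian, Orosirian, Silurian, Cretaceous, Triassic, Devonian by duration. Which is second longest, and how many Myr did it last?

Statherian, 200 million years

Durations: Statherian 200; Orosirian 250; Silurian 24.6; Cretaceous 79; Triassic 50.502; Devonian 60.3 Myr.
Sorted longest-first: Orosirian (250), Statherian (200), Cretaceous (79), Devonian (60.3), Triassic (50.502), Silurian (24.6).
The second longest is Statherian at 200 Myr.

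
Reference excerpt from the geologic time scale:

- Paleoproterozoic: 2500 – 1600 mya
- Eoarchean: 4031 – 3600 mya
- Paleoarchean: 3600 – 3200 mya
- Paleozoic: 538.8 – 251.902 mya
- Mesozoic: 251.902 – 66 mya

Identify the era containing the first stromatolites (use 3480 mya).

Paleoarchean

3480 Ma lies between 3600 and 3200 Ma, so it falls in the Paleoarchean.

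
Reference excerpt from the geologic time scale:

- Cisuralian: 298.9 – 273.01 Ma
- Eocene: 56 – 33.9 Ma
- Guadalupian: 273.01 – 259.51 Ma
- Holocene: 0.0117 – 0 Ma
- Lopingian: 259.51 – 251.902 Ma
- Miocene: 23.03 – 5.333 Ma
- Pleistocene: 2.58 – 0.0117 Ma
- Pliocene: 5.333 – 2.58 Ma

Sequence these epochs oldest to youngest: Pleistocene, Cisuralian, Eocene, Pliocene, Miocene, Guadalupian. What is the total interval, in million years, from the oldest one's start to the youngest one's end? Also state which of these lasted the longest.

From the excerpt: Pleistocene 2.58–0.0117; Cisuralian 298.9–273.01; Eocene 56–33.9; Pliocene 5.333–2.58; Miocene 23.03–5.333; Guadalupian 273.01–259.51 (Ma).
Larger Ma is earlier, so the oldest is Cisuralian and the youngest is Pleistocene; oldest to youngest: Cisuralian, Guadalupian, Eocene, Miocene, Pliocene, Pleistocene.
Oldest start 298.9 minus youngest end 0.0117 gives 298.8883 Myr overall.
Individual lengths (start − end): Pleistocene 2.5683; Guadalupian 13.5; Eocene 22.1; Cisuralian 25.89; Miocene 17.697; Pliocene 2.753. The largest is Cisuralian at 25.89 Myr.

Cisuralian → Guadalupian → Eocene → Miocene → Pliocene → Pleistocene; total span 298.8883 Myr; longest is Cisuralian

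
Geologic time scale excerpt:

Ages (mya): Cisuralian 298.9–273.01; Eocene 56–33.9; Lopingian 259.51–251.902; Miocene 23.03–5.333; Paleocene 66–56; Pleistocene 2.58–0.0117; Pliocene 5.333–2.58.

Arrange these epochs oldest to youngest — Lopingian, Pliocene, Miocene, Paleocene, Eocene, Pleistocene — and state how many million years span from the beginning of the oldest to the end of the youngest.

Lopingian → Paleocene → Eocene → Miocene → Pliocene → Pleistocene; total span 259.4983 Myr

From the excerpt: Lopingian 259.51–251.902; Pliocene 5.333–2.58; Miocene 23.03–5.333; Paleocene 66–56; Eocene 56–33.9; Pleistocene 2.58–0.0117 (Ma).
Larger Ma is earlier, so the oldest is Lopingian and the youngest is Pleistocene; oldest to youngest: Lopingian, Paleocene, Eocene, Miocene, Pliocene, Pleistocene.
Oldest start 259.51 minus youngest end 0.0117 gives 259.4983 Myr overall.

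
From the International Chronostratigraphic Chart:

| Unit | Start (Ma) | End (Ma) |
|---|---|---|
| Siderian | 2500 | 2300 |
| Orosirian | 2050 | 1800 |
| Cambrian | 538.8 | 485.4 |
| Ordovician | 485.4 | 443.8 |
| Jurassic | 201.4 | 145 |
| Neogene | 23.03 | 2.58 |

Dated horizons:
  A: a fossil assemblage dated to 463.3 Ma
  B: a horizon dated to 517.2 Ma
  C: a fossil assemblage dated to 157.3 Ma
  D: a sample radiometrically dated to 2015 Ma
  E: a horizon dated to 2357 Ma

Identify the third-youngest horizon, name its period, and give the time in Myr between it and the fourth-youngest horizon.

B, in the Cambrian; 1497.8 million years to D

Smaller Ma means younger, so youngest first: C 157.3 < A 463.3 < B 517.2 < D 2015 < E 2357.
Counting 3 along gives B (517.2 Ma); the excerpt puts that inside the Cambrian, 538.8–485.4 Ma.
Next in line is D (2015 Ma), and 2015 − 517.2 = 1497.8 Myr.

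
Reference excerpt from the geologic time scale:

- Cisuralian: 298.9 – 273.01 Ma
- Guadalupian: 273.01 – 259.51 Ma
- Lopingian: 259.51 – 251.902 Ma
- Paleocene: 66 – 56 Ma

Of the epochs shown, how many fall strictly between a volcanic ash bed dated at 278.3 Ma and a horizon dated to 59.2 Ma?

2

278.3 Ma sits inside the Cisuralian (298.9–273.01) and 59.2 Ma inside the Paleocene (66–56); neither of those is wholly between the two dates.
The listed epochs lying completely between them are Guadalupian, Lopingian — 2 in all.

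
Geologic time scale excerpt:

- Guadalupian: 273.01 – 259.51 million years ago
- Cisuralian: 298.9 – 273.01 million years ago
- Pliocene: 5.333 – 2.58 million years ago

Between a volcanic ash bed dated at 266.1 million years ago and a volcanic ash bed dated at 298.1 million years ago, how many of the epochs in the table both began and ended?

The older date is 298.1 Ma and the younger is 266.1 Ma.
No epoch both begins after 298.1 Ma and ends before 266.1 Ma, so the count is 0.

0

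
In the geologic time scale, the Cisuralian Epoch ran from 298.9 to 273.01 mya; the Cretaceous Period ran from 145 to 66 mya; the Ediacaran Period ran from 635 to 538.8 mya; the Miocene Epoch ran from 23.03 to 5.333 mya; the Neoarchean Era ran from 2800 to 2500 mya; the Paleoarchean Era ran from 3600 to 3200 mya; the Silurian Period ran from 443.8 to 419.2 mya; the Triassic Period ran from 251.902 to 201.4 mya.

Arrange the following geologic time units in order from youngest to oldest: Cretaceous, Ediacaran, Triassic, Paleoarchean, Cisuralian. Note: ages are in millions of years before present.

Cretaceous → Triassic → Cisuralian → Ediacaran → Paleoarchean

The oldest of these is Paleoarchean (starts 3600 Ma) and the youngest is Cretaceous (ends 66 Ma).
In between, by decreasing start age: Ediacaran (635), Cisuralian (298.9), Triassic (251.902).
Listing youngest first means reversing that sequence.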